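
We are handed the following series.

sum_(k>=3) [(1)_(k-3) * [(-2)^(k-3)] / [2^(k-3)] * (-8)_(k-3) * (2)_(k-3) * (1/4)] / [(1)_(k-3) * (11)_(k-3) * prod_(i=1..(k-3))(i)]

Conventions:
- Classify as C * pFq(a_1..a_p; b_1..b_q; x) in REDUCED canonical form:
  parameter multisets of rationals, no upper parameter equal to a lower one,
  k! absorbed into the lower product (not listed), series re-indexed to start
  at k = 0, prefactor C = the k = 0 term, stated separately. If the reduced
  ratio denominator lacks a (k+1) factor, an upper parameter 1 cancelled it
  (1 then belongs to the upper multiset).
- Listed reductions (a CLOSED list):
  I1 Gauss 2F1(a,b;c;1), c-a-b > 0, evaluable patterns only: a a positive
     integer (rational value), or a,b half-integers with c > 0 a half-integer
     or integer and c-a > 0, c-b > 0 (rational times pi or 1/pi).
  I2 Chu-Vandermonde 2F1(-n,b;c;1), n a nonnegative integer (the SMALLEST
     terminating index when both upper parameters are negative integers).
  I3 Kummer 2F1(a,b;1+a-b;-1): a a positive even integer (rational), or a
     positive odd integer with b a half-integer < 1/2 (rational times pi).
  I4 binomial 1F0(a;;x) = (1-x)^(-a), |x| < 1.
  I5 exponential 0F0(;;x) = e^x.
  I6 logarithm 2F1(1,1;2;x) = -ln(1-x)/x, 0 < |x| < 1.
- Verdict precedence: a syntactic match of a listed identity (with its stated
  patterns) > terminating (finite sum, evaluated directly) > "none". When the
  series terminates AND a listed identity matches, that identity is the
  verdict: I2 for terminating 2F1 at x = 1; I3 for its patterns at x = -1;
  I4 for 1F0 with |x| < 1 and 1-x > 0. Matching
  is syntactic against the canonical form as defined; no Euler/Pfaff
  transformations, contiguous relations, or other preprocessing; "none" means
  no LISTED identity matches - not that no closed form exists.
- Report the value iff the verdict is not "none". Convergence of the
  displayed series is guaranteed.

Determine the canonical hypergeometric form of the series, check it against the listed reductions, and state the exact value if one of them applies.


First insight: t_0 being 1/4, the two k-th powers (C = 1/4) combine into one argument.
Consecutive-term ratio: r(k) = (-1) * (k-8) (k+2) / [(k+11) (k+1)] - rational; roots negated = parameters, x = (-1), C = 1/4.

With C = 1/4: the canonical form is 2F1(-8, 2; 11; -1). Verdict at x = -1: the Kummer evaluation I3 matches (x = -1; c = 11 equals 1+a-b for upper {-8, 2}: listed pattern). Value: 5/4.


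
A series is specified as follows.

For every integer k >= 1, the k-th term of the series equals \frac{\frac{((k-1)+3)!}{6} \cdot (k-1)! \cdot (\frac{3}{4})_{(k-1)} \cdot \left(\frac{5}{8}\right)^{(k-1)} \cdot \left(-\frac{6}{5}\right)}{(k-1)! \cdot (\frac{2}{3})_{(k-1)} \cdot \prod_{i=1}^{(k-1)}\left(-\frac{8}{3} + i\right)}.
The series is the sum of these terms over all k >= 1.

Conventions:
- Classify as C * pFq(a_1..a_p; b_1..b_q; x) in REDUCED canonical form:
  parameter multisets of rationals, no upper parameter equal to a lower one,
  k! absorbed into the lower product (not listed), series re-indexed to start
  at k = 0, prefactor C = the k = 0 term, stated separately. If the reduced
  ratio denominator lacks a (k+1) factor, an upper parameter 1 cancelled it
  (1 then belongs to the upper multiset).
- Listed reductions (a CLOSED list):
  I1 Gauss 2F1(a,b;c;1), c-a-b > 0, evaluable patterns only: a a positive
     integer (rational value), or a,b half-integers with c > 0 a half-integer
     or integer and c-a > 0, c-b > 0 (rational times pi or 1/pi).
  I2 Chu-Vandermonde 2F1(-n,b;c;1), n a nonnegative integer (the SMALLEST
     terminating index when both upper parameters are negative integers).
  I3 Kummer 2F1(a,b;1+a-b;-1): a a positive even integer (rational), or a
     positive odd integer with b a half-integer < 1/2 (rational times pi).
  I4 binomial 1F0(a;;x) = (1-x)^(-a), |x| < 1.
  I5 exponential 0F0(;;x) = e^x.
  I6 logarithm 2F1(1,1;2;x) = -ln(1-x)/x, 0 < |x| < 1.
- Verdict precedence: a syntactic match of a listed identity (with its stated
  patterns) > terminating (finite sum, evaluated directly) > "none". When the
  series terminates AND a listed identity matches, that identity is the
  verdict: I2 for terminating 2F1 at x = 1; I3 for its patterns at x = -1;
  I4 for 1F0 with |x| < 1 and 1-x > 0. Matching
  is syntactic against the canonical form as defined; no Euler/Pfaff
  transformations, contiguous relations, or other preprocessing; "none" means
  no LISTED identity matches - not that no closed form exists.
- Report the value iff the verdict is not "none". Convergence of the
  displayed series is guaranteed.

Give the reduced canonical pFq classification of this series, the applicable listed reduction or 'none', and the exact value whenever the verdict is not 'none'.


The series (x = \frac{5}{8}) is 3F2: upper {\frac{3}{4}, 1, 4}, lower {-\frac{5}{3}, \frac{2}{3}}, prefactor -\frac{6}{5}. Verdict: none. A 3F2 with upper {\frac{3}{4}, 1, 4} fits none of I1-I6 at x = \frac{5}{8}; the sum runs forever.

Key step: with t_0 = -\frac{6}{5}, the factorial ratio (C = -6/5, x = 5/8) (k+a-1)!/(a-1)! is a rising factorial (a)_k.
Step ratio: r(k) = \frac{5}{8} * (k+\frac{3}{4}) (k+1) (k+4) / [(k-\frac{5}{3}) (k+\frac{2}{3}) (k+1)] ; factor over Q: parameters, x = \frac{5}{8}, and C = -\frac{6}{5}.


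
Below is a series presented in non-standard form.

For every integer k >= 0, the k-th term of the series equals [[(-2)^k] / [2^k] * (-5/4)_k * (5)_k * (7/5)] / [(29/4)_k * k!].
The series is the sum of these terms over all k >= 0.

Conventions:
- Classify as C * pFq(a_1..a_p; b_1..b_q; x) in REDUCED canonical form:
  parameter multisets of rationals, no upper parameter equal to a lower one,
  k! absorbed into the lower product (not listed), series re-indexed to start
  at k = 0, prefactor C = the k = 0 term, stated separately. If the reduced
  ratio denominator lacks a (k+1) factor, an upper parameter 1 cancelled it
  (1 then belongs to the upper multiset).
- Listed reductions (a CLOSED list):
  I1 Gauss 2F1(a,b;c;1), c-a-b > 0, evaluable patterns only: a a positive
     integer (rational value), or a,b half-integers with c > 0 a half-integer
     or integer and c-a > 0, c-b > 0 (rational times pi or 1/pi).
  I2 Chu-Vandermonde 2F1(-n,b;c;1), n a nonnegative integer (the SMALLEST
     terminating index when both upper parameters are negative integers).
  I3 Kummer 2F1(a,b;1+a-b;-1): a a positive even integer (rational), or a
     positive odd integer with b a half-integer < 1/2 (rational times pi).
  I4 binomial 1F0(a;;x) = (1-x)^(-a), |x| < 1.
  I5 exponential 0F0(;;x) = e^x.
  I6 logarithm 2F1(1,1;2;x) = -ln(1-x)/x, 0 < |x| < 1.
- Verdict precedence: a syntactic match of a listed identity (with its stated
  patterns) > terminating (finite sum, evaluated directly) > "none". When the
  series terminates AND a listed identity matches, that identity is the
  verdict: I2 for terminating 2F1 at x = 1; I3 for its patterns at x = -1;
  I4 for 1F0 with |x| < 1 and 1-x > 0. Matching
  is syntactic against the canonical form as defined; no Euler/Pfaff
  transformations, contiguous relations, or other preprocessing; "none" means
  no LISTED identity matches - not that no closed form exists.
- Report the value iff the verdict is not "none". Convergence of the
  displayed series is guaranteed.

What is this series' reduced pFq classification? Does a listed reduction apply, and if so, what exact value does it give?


x = -1 here; the reduced form reads 2F1, upper {-5/4, 5}, lower {29/4}, C = 7/5. Verdict: none (x = -1): each listed identity misses the multisets {-5/4, 5} ; {29/4}.

The tell: with t_0 = 7/5, the two k-th powers (C = 7/5, x = -1) combine into one argument.
Adjacent-term ratio: r(k) = (-1) * (k-5/4) (k+5) / [(k+29/4) (k+1)] - rational in k. x = (-1); t_0 = 7/5; negate the roots.


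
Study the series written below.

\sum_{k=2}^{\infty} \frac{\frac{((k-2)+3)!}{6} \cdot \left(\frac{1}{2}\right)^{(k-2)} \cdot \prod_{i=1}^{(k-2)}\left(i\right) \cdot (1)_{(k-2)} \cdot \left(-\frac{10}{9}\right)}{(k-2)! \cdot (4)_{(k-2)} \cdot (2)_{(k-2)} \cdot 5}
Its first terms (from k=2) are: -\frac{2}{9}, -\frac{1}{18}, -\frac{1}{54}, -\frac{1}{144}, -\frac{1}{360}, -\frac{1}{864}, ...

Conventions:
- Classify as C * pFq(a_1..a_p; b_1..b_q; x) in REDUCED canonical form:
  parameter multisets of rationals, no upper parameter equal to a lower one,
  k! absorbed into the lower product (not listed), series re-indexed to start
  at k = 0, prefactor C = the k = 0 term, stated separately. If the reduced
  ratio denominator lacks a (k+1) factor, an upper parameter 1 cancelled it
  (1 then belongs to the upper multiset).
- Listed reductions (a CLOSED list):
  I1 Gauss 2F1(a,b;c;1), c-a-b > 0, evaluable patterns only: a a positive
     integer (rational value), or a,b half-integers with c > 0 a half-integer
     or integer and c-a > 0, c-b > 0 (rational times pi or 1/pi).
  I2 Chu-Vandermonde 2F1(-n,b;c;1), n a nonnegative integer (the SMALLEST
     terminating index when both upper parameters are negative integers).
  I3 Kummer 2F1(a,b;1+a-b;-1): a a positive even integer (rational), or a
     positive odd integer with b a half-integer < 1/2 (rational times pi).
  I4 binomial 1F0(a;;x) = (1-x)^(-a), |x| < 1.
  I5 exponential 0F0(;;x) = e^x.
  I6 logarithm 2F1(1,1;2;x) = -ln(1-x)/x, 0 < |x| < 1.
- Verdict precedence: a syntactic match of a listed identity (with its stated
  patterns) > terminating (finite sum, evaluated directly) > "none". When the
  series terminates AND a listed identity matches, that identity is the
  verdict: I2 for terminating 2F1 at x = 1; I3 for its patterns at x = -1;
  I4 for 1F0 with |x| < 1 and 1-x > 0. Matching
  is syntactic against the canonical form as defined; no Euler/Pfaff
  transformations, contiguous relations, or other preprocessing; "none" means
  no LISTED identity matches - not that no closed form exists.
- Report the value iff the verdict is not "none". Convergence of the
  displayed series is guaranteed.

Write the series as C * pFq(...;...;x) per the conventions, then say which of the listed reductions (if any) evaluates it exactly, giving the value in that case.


With C = -\frac{2}{9}: the canonical form is 2F1(1, 1; 2; \frac{1}{2}). Verdict: logarithm (I6) applies (the logarithm: parameters (1,1;2), x = \frac{1}{2}). Its exact value is \frac{4}{9} \cdot \ln\left(\frac{1}{2}\right).

Key observation: from the first term -\frac{2}{9}: the constant factors (prefactor -2/9) combine into one prefactor.
Term ratio: r(k) = \frac{1}{2} * (k+1) (k+1) / [(k+2) (k+1)] - poly over poly, x = \frac{1}{2} from leading terms; C = -\frac{2}{9} at k = 0.


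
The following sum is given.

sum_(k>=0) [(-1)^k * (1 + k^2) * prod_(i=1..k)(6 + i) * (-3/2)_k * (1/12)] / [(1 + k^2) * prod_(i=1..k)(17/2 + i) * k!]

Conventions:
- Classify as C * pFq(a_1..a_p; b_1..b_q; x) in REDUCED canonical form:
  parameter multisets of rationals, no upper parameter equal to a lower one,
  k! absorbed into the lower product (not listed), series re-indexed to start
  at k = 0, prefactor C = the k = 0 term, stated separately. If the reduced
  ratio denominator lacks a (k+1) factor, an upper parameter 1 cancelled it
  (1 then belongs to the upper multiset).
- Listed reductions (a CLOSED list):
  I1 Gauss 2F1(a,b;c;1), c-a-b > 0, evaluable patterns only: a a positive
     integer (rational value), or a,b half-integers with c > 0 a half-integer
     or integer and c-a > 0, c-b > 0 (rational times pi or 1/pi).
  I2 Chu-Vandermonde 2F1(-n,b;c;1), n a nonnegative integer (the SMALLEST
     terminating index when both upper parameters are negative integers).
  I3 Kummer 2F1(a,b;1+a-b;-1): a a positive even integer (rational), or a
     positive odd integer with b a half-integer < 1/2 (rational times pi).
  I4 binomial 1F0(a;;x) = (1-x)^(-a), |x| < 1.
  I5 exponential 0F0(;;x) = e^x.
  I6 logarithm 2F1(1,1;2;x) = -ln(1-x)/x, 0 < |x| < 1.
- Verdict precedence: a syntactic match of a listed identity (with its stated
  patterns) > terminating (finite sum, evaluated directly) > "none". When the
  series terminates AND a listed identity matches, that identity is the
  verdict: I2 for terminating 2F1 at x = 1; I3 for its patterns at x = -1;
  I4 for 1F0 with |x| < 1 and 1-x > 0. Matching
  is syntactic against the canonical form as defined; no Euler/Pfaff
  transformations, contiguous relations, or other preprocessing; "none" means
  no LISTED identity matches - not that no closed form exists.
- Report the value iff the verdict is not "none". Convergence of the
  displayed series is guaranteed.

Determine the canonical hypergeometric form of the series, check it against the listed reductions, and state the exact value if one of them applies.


First insight: t_0 being 1/12, the factor k^2 + 1 cancels (top and bottom), leaving prefactor 1/12.
Consecutive-term ratio: r(k) = (-1) * (k-3/2) (k+7) / [(k+19/2) (k+1)] ; factor over Q: parameters, x = (-1), and C = 1/12.

x = -1 here; the reduced form reads 2F1, upper {-3/2, 7}, lower {19/2}, C = 1/12. Verdict: this is the Kummer evaluation I3 (x = -1; c = 19/2 equals 1+a-b for upper {-3/2, 7}: listed pattern). Hence: (255255/4194304) * pi.


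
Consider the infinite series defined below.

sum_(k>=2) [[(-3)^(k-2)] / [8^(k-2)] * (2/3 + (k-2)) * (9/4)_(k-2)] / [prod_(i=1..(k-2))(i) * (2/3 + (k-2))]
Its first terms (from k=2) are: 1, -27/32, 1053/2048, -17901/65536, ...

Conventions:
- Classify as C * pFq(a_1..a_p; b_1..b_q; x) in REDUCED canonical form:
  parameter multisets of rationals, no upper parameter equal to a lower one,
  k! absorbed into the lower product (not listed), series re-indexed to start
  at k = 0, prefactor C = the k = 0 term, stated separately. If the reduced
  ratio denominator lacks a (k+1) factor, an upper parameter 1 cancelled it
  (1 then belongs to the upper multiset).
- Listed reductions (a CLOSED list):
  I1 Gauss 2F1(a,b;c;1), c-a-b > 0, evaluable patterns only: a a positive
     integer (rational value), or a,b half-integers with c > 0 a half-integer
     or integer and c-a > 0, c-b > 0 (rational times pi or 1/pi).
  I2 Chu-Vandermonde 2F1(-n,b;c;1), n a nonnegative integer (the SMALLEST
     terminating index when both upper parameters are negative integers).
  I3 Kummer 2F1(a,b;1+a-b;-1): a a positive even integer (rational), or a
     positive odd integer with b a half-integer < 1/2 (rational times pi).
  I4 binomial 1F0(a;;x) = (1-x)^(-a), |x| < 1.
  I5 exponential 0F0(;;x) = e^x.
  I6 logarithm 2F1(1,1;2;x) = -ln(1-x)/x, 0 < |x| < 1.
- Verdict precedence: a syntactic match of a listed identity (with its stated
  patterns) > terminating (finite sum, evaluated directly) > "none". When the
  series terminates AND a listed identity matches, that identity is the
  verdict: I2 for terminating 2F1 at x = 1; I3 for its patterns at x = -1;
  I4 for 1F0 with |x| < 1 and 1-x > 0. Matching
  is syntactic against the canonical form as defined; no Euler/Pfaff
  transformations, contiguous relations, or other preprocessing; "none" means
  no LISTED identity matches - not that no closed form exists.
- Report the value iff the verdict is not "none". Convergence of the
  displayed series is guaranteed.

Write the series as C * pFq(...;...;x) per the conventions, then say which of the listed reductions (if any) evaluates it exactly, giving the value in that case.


At argument -3/8: a 1F0 with upper {9/4}, lower {-}, scaled by C = 1. Verdict: the I4 binomial reduction fires (the 1F0 binomial series: exponent -9/4, x = -3/8). Its exact value is (11/8)^(-9/4).

Key step: x = (-3/8) and the two geometric factors (C = 1) combine into one argument.
Adjacent-term ratio: r(k) = (-3/8) * (k+9/4) / [(k+1)] ; factor over Q: parameters, x = (-3/8), and C = 1.


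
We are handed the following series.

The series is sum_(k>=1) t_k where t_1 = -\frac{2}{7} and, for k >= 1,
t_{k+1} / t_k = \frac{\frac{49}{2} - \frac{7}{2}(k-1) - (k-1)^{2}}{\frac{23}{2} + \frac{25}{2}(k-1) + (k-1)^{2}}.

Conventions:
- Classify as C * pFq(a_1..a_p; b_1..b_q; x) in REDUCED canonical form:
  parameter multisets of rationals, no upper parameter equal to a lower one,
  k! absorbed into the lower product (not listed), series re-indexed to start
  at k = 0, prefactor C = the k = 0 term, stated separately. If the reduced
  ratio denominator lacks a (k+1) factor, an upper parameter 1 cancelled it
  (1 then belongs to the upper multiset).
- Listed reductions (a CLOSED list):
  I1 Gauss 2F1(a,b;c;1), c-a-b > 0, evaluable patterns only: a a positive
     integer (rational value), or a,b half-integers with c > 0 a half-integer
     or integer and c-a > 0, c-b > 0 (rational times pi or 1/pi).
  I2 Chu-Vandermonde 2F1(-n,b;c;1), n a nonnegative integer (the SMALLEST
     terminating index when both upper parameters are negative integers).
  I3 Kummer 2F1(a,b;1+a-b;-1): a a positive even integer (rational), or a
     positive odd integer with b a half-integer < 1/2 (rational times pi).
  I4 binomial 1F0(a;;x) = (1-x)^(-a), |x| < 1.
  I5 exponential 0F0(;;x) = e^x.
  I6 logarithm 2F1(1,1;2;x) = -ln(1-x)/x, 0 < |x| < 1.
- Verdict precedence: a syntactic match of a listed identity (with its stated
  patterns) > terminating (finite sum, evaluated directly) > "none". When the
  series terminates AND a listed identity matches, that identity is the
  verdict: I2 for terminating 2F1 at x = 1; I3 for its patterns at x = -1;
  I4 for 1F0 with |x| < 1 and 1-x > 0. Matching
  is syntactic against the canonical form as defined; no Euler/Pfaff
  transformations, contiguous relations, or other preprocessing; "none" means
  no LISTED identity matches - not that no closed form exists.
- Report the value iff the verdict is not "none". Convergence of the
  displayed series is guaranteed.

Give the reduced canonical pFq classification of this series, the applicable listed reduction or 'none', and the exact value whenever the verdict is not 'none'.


x = -1 here; the reduced form reads 2F1, upper {-\frac{7}{2}, 7}, lower {\frac{23}{2}}, C = -\frac{2}{7}. Verdict: this is Kummer's theorem (I3) (x = -1; c = \frac{23}{2} equals 1+a-b for upper {-\frac{7}{2}, 7}: listed pattern). Sum: \left(-\frac{2078505}{4194304}\right) \cdot \pi.

Key observation: t_0 being -\frac{2}{7}, factor the ratio over Q (C = -2/7): negated roots = parameters.
Ratio: r(k) = -1 * (k-\frac{7}{2}) (k+7) / [(k+\frac{23}{2}) (k+1)] ; factor over Q: parameters, x = -1, and C = -\frac{2}{7}.


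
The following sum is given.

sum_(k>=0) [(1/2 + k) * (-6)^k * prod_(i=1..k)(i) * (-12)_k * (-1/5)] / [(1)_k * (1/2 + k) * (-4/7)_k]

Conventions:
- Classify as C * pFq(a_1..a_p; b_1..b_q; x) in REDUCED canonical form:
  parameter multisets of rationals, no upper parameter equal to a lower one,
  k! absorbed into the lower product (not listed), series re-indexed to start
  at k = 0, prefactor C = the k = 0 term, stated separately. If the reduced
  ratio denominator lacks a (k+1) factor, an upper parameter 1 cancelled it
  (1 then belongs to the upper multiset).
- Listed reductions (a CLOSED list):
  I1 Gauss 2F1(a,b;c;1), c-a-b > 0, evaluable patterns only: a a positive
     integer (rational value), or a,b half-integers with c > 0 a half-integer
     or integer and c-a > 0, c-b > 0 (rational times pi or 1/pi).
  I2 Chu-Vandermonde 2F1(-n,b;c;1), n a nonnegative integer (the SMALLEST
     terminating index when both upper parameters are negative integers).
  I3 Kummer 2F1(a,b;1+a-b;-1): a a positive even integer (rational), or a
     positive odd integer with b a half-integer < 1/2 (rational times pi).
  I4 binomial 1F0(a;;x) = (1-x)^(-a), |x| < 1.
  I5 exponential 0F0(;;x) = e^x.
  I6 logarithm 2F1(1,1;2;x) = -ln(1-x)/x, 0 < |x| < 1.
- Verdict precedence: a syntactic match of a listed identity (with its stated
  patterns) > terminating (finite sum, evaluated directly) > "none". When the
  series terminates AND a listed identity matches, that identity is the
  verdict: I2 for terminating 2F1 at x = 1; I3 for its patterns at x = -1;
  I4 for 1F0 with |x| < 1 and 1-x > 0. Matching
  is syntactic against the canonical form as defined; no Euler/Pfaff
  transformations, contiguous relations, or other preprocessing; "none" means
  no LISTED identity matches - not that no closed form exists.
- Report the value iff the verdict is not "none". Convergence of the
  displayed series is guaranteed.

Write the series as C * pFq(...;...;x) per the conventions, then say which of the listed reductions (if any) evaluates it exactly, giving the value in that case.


The series (x = -6) is 2F1: upper {-12, 1}, lower {-4/7}, prefactor -1/5. Verdict: terminating. With -12 upstairs the series is a 13-term polynomial sum; evaluated term by term. Sum: 1052564945829729241643/2803189415.

Structural cue: t_0 = -1/5 here, and the factor k + 1/2 cancels (top and bottom), leaving C = -1/5.
Consecutive-term ratio: r(k) = (-6) * (k-12) (k+1) / [(k-4/7) (k+1)] - rational in k. x = (-6); t_0 = -1/5; negate the roots.


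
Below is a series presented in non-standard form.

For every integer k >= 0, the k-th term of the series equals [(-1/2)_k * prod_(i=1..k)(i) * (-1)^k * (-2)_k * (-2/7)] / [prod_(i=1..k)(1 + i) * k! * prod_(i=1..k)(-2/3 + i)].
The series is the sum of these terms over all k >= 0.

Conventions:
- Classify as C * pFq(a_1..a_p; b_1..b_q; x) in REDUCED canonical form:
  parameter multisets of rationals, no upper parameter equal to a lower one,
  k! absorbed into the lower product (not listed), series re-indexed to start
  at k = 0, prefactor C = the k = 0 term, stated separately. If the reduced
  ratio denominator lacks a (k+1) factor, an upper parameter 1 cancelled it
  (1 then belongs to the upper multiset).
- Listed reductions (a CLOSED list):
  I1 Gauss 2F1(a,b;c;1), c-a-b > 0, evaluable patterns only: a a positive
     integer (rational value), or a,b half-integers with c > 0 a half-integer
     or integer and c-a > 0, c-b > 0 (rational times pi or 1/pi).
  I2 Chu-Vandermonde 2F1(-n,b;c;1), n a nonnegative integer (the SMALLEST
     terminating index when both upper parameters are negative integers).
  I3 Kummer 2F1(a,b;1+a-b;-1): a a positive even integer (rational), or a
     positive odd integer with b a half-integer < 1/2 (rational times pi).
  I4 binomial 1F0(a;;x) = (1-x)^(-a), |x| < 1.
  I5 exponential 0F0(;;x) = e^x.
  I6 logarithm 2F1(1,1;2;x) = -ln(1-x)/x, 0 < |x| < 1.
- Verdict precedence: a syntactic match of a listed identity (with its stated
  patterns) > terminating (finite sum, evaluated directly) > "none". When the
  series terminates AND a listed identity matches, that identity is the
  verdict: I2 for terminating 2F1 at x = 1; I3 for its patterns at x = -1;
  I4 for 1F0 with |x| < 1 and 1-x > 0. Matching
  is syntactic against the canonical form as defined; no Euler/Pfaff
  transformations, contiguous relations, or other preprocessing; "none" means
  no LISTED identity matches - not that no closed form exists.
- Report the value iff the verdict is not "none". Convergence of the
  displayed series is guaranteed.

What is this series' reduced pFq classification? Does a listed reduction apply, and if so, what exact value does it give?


With C = -2/7: the canonical form is 3F2(-2, -1/2, 1; 1/3, 2; -1). Verdict: terminating - upper parameter -2 makes this a finite sum (last index 2), evaluated exactly. Exact value: 11/56.

Structural cue: with t_0 = -2/7, the running product (C = -2/7) telescopes to a rising factorial.
Term ratio: r(k) = (-1) * (k-2) (k-1/2) (k+1) / [(k+1/3) (k+2) (k+1)] - rational in k. x = (-1); t_0 = -2/7; negate the roots.


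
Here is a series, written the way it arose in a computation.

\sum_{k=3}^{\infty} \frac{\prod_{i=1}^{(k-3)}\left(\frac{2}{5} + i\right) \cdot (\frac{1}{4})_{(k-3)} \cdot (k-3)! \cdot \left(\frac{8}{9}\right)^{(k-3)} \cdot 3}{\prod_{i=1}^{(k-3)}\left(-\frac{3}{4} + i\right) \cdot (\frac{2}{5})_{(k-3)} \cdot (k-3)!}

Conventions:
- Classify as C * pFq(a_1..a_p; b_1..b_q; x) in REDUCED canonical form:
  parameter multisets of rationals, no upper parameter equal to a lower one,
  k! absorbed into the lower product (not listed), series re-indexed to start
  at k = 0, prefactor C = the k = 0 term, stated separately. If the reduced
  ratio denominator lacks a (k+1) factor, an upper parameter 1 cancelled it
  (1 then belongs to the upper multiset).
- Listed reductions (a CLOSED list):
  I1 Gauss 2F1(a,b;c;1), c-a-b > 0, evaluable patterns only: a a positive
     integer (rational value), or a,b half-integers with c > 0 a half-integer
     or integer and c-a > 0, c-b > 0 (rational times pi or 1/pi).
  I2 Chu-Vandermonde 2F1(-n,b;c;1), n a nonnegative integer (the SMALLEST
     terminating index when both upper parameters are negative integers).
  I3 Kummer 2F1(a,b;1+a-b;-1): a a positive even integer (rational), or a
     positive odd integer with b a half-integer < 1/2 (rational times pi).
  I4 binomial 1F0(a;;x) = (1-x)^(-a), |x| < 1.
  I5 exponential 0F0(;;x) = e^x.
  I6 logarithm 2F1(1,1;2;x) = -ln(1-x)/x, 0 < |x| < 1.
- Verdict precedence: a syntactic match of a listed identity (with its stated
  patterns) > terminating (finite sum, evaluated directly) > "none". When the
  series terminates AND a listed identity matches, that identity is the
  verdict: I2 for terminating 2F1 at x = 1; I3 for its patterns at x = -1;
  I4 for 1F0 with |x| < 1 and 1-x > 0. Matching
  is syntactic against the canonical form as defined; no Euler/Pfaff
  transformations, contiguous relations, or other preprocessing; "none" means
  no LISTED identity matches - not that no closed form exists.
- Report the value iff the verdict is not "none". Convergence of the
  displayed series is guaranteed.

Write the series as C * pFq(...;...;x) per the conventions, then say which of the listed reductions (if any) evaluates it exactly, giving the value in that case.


Canonical form: C = 3 times 2F1 with upper {1, \frac{7}{5}}, lower {\frac{2}{5}}, x = \frac{8}{9}. Verdict: none (x = \frac{8}{9}): each listed identity misses the multisets {1, \frac{7}{5}} ; {\frac{2}{5}}.

The tell: x = \frac{8}{9} and the parameter 1/4 appears in both the upper and lower lists and cancels.
Adjacent-term ratio: r(k) = \frac{8}{9} * (k+1) (k+\frac{7}{5}) / [(k+\frac{2}{5}) (k+1)] - rational; roots negated = parameters, x = \frac{8}{9}, C = 3.


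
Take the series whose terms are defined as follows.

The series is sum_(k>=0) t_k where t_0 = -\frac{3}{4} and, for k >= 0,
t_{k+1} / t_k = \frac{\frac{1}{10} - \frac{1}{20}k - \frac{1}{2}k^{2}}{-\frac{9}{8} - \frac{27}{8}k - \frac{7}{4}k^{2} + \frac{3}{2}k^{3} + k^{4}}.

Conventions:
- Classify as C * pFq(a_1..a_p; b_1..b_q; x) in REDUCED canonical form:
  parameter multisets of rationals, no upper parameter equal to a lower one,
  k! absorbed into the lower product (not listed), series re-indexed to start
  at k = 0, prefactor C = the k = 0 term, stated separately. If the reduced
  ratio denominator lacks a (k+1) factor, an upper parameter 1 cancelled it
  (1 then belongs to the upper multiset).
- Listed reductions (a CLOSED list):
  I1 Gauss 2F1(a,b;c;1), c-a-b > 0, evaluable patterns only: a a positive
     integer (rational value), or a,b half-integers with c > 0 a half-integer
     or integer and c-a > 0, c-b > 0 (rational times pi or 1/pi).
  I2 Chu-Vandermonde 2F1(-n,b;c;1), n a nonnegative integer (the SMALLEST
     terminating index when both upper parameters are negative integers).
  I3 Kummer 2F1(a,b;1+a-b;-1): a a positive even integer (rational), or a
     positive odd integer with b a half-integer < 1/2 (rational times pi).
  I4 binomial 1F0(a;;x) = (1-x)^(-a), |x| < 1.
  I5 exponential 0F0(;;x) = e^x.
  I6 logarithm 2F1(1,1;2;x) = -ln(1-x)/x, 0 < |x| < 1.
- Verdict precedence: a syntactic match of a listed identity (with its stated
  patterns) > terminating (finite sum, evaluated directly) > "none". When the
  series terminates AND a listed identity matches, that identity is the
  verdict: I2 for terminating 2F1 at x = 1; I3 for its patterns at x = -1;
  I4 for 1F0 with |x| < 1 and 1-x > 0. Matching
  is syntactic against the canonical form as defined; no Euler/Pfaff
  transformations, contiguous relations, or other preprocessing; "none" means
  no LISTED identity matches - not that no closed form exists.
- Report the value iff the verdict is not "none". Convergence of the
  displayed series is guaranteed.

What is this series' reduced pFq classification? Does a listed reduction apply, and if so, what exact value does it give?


The series (x = -\frac{1}{2}) is 1F2: upper {-\frac{2}{5}}, lower {-\frac{3}{2}, \frac{3}{2}}, prefactor -\frac{3}{4}. Verdict: none - at argument -\frac{1}{2} the multisets {-\frac{2}{5}} ; {-\frac{3}{2}, \frac{3}{2}} match no listed identity.

Key observation: t_0 being -\frac{3}{4}, the expanded ratio factors over Q; C = -3/4, roots give parameters.
Term ratio: r(k) = -\frac{1}{2} * (k-\frac{2}{5}) / [(k-\frac{3}{2}) (k+\frac{3}{2}) (k+1)] - rational; roots negated = parameters, x = -\frac{1}{2}, C = -\frac{3}{4}.


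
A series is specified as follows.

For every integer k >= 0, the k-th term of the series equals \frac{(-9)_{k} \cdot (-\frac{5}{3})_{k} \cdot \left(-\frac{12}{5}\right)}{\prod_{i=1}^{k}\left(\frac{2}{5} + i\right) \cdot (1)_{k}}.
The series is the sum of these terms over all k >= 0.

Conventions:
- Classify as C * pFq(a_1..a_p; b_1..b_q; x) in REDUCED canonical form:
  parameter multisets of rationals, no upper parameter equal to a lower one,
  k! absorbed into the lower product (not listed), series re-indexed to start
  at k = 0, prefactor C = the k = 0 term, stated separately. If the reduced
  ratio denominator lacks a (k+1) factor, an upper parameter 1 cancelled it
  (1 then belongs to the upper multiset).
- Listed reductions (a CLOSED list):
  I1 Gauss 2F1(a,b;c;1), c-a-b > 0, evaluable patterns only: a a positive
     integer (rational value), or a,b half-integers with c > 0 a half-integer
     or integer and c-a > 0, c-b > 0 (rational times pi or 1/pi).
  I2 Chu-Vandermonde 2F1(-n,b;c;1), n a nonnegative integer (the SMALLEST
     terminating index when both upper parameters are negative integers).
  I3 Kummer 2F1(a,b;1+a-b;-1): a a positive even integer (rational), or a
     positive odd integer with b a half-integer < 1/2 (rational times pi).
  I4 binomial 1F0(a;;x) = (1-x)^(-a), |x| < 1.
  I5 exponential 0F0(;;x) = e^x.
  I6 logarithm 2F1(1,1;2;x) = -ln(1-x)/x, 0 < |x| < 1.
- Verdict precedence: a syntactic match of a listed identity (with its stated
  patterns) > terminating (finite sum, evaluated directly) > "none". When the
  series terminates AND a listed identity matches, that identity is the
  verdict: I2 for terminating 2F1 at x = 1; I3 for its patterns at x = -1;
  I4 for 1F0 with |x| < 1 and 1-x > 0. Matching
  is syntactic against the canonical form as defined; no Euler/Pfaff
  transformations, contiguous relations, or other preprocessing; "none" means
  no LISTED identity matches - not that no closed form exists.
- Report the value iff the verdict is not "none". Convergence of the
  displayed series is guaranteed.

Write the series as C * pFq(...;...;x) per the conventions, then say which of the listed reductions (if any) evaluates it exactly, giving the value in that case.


Key observation: from the first term -\frac{12}{5}: the lower running product (C = -12/5, x = 1) is a rising factorial.
Ratio: r(k) = 1 * (k-9) (k-\frac{5}{3}) / [(k+\frac{7}{5}) (k+1)] ; factor over Q: parameters, x = 1, and C = -\frac{12}{5}.

Canonical form: C = -\frac{12}{5} times 2F1 with upper {-9, -\frac{5}{3}}, lower {\frac{7}{5}}, x = 1. Verdict at x = 1: Chu-Vandermonde (I2) matches (terminating 2F1 at x = 1 with n = 9, b = -5/3, c = \frac{7}{5}). Exact value: -\frac{5064169279598}{97038469395}.


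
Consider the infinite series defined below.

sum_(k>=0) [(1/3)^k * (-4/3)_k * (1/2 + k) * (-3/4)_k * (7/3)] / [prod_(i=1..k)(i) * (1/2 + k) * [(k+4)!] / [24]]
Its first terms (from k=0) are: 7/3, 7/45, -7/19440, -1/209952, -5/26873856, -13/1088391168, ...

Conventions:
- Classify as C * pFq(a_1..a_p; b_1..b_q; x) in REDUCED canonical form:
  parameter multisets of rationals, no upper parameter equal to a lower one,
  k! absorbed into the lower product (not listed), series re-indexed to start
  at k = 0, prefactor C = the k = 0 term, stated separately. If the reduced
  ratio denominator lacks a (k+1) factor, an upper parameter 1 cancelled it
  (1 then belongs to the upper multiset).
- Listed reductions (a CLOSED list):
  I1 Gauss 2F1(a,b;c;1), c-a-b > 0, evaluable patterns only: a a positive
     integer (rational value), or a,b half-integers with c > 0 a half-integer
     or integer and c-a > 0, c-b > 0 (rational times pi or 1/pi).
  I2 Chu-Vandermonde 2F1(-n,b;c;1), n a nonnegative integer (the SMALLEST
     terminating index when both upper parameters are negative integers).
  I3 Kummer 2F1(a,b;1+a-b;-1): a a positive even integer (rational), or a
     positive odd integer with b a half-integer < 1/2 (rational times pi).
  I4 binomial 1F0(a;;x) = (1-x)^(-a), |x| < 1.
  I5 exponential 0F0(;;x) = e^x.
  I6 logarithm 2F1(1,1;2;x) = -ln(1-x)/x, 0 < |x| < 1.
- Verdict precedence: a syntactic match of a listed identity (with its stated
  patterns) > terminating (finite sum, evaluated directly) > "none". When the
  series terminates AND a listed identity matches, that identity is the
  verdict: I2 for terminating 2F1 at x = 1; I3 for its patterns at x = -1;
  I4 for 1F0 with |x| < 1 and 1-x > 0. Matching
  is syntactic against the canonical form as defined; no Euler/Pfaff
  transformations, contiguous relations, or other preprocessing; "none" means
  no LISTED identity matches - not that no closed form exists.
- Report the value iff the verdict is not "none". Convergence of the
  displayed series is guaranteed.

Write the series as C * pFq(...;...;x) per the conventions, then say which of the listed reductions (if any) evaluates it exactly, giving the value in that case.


This is 7/3 * 2F1(-4/3, -3/4; 5; 1/3) in reduced canonical form. Verdict: none - this 2F1 at x = 1/3 matches no listed pattern, and upper {-4/3, -3/4} holds no stopper.

Structural cue: with t_0 = 7/3, the denominator's factorial ratio (C = 7/3) is a lower Pochhammer.
Adjacent-term ratio: r(k) = (1/3) * (k-4/3) (k-3/4) / [(k+5) (k+1)] ; factor over Q: parameters, x = (1/3), and C = 7/3.


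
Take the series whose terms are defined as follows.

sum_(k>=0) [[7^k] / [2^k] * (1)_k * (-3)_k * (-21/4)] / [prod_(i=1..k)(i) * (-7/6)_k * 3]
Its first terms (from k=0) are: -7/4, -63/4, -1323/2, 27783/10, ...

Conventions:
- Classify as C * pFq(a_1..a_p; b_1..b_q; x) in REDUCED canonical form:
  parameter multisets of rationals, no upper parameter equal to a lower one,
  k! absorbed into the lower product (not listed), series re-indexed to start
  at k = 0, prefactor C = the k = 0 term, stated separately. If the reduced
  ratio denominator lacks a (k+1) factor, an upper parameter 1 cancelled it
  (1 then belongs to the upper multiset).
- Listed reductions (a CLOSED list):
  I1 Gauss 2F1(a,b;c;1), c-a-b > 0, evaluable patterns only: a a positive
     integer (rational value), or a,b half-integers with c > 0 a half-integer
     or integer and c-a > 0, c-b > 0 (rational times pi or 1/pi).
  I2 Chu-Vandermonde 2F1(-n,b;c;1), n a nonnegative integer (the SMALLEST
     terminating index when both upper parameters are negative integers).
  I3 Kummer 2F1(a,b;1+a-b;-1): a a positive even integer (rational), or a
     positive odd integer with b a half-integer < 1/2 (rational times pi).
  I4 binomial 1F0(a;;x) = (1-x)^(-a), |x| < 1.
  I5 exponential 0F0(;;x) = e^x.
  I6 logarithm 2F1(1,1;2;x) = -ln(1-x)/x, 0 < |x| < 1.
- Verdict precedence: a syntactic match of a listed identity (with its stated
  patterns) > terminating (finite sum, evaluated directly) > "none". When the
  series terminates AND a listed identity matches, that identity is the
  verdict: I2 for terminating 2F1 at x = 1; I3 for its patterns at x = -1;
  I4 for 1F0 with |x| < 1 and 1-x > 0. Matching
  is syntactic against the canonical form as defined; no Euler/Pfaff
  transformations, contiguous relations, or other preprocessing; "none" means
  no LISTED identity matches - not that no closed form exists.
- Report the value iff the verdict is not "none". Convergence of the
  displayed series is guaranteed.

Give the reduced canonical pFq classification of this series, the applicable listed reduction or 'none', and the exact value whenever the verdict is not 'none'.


At argument 7/2: a 2F1 with upper {-3, 1}, lower {-7/6}, scaled by C = -7/4. Verdict: terminating (-3 upstairs). 4 nonzero terms in all; added directly. Value: 20993/10.

Structural cue: x = (7/2) and the product of the first k integers (C = -7/4) is k!.
Term ratio: r(k) = (7/2) * (k-3) (k+1) / [(k-7/6) (k+1)] ; factor over Q: parameters, x = (7/2), and C = -7/4.


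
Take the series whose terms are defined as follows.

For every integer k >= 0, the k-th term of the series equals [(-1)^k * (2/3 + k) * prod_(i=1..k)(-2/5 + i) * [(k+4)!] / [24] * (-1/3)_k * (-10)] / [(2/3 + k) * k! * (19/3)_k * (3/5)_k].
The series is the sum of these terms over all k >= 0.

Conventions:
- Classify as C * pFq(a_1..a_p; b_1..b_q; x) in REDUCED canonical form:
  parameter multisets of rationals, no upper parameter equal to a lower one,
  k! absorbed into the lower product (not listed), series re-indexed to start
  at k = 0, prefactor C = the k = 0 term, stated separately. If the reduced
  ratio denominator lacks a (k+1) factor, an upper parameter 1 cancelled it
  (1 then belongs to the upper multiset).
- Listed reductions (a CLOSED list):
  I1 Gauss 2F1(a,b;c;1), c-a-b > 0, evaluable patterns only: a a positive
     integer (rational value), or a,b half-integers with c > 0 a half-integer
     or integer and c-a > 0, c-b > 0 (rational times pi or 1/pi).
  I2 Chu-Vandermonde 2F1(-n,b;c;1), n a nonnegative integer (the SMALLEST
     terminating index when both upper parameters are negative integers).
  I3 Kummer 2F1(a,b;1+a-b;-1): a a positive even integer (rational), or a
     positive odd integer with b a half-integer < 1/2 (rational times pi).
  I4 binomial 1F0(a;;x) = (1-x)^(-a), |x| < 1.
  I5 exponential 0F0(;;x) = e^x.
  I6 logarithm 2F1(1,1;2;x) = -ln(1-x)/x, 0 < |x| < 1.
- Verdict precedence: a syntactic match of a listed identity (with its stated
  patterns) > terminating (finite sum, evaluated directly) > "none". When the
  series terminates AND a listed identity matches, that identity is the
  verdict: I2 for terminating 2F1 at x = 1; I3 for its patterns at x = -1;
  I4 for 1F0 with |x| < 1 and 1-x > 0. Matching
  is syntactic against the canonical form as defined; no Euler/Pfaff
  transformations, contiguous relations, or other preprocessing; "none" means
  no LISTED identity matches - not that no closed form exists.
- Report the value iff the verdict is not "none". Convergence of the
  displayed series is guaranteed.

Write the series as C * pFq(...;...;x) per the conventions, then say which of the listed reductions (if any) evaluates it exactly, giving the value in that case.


Canonical form: C = -10 times 2F1 with upper {-1/3, 5}, lower {19/3}, x = -1. Verdict: no listed reduction: x = -1 and upper {-1/3, 5} fail every I1-I6 pattern.

Key observation: from the first term -10: the parameter 3/5 appears in both the upper and lower lists and cancels (alongside the other common factor).
Ratio: r(k) = (-1) * (k-1/3) (k+5) / [(k+19/3) (k+1)] - rational; roots negated = parameters, x = (-1), C = -10.


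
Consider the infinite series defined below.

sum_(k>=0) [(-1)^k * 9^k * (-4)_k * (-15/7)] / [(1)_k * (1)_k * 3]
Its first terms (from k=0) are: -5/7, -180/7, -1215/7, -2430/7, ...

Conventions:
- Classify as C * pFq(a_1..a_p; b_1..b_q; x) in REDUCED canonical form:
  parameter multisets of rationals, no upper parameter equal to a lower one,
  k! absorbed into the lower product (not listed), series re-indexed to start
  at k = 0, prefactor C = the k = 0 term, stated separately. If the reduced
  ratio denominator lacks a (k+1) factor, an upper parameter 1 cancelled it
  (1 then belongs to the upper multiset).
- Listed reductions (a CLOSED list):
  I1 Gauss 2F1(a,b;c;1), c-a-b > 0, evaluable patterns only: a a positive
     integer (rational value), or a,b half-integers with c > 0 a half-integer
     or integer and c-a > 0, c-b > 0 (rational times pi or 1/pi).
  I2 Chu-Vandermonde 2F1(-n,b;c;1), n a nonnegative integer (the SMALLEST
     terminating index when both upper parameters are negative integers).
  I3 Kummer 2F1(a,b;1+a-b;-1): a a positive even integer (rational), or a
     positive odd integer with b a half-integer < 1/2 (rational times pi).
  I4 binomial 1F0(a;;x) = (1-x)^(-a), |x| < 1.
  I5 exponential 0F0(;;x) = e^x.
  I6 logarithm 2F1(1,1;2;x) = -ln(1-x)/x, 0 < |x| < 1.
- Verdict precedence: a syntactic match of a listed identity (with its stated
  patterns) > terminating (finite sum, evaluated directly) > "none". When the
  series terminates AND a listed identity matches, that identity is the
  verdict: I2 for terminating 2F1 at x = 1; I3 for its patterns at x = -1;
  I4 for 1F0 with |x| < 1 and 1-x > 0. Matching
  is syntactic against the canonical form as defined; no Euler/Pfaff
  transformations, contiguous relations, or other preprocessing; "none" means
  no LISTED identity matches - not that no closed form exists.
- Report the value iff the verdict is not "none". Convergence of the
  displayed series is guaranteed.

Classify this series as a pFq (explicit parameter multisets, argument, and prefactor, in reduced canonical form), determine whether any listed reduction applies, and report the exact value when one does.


At argument -9: a 1F1 with upper {-4}, lower {1}, scaled by C = -5/7. Verdict: terminating - no listed pattern fits, but -4 in the upper list cuts the series at k = 4; direct evaluation. Value: -41575/56.

Structural cue: t_0 = -5/7 here, and the constant factors (C = -5/7, x = -9) combine into one prefactor.
Consecutive-term ratio: r(k) = (-9) * (k-4) / [(k+1) (k+1)] ; factor over Q: parameters, x = (-9), and C = -5/7.
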